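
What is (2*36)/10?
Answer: 36/5 ≈ 7.2000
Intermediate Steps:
(2*36)/10 = 72*(⅒) = 36/5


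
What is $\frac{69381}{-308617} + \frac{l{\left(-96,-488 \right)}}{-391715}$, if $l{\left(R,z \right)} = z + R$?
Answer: $- \frac{26997346087}{120889908155} \approx -0.22332$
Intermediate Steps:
$l{\left(R,z \right)} = R + z$
$\frac{69381}{-308617} + \frac{l{\left(-96,-488 \right)}}{-391715} = \frac{69381}{-308617} + \frac{-96 - 488}{-391715} = 69381 \left(- \frac{1}{308617}\right) - - \frac{584}{391715} = - \frac{69381}{308617} + \frac{584}{391715} = - \frac{26997346087}{120889908155}$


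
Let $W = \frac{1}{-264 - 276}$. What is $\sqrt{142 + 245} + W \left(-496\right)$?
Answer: $\frac{124}{135} + 3 \sqrt{43} \approx 20.591$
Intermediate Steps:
$W = - \frac{1}{540}$ ($W = \frac{1}{-540} = - \frac{1}{540} \approx -0.0018519$)
$\sqrt{142 + 245} + W \left(-496\right) = \sqrt{142 + 245} - - \frac{124}{135} = \sqrt{387} + \frac{124}{135} = 3 \sqrt{43} + \frac{124}{135} = \frac{124}{135} + 3 \sqrt{43}$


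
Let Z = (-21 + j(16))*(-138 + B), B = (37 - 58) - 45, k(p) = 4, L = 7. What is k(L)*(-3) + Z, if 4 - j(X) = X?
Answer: 6720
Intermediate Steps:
j(X) = 4 - X
B = -66 (B = -21 - 45 = -66)
Z = 6732 (Z = (-21 + (4 - 1*16))*(-138 - 66) = (-21 + (4 - 16))*(-204) = (-21 - 12)*(-204) = -33*(-204) = 6732)
k(L)*(-3) + Z = 4*(-3) + 6732 = -12 + 6732 = 6720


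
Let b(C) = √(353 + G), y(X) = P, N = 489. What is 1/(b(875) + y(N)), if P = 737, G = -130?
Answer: 737/542946 - √223/542946 ≈ 0.0013299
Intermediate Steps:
y(X) = 737
b(C) = √223 (b(C) = √(353 - 130) = √223)
1/(b(875) + y(N)) = 1/(√223 + 737) = 1/(737 + √223)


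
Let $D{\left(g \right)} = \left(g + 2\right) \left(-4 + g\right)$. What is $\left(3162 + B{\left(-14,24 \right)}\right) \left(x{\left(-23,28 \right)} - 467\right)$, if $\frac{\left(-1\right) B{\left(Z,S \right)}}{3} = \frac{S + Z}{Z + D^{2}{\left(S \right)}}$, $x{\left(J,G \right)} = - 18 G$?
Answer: $- \frac{415083323721}{135193} \approx -3.0703 \cdot 10^{6}$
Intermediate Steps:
$D{\left(g \right)} = \left(-4 + g\right) \left(2 + g\right)$ ($D{\left(g \right)} = \left(2 + g\right) \left(-4 + g\right) = \left(-4 + g\right) \left(2 + g\right)$)
$B{\left(Z,S \right)} = - \frac{3 \left(S + Z\right)}{Z + \left(-8 + S^{2} - 2 S\right)^{2}}$ ($B{\left(Z,S \right)} = - 3 \frac{S + Z}{Z + \left(-8 + S^{2} - 2 S\right)^{2}} = - \frac{3 \left(S + Z\right)}{Z + \left(-8 + S^{2} - 2 S\right)^{2}}$)
$\left(3162 + B{\left(-14,24 \right)}\right) \left(x{\left(-23,28 \right)} - 467\right) = \left(3162 + \frac{3 \left(\left(-1\right) 24 - -14\right)}{-14 + \left(8 - 24^{2} + 2 \cdot 24\right)^{2}}\right) \left(\left(-18\right) 28 - 467\right) = \left(3162 + \frac{3 \left(-24 + 14\right)}{-14 + \left(8 - 576 + 48\right)^{2}}\right) \left(-504 - 467\right) = \left(3162 + 3 \frac{1}{-14 + \left(8 - 576 + 48\right)^{2}} \left(-10\right)\right) \left(-971\right) = \left(3162 + 3 \frac{1}{-14 + \left(-520\right)^{2}} \left(-10\right)\right) \left(-971\right) = \left(3162 + 3 \frac{1}{-14 + 270400} \left(-10\right)\right) \left(-971\right) = \left(3162 + 3 \cdot \frac{1}{270386} \left(-10\right)\right) \left(-971\right) = \left(3162 - \frac{15}{135193}\right) \left(-971\right) = \frac{427480251}{135193} \left(-971\right) = - \frac{415083323721}{135193}$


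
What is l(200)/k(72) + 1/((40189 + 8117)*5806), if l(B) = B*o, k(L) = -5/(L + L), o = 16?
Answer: -25847620853759/280464636 ≈ -92160.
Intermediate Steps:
k(L) = -5/(2*L)
l(B) = 16*B (l(B) = B*16 = 16*B)
l(200)/k(72) + 1/((40189 + 8117)*5806) = (16*200)/((-5/2/72)) + 1/((40189 + 8117)*5806) = 3200/((-5/2*1/72)) + (1/5806)/48306 = 3200/(-5/144) + (1/48306)*(1/5806) = 3200*(-144/5) + 1/280464636 = -92160 + 1/280464636 = -25847620853759/280464636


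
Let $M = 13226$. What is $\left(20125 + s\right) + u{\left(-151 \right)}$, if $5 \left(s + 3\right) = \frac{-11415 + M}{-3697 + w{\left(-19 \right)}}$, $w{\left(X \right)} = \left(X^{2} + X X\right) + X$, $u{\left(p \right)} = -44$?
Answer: $\frac{300565849}{14970} \approx 20078.0$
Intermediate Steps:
$w{\left(X \right)} = X + 2 X^{2}$ ($w{\left(X \right)} = \left(X^{2} + X^{2}\right) + X = 2 X^{2} + X = X + 2 X^{2}$)
$s = - \frac{46721}{14970}$ ($s = -3 + \frac{\left(-11415 + 13226\right) \frac{1}{-3697 - 19 \left(1 + 2 \left(-19\right)\right)}}{5} = -3 + \frac{1811 \frac{1}{-3697 - 19 \left(1 - 38\right)}}{5} = -3 + \frac{1811 \frac{1}{-3697 - -703}}{5} = -3 + \frac{1811 \frac{1}{-3697 + 703}}{5} = -3 + \frac{1811 \frac{1}{-2994}}{5} = -3 + \frac{1811 \left(- \frac{1}{2994}\right)}{5} = -3 + \frac{1}{5} \left(- \frac{1811}{2994}\right) = -3 - \frac{1811}{14970} = - \frac{46721}{14970} \approx -3.121$)
$\left(20125 + s\right) + u{\left(-151 \right)} = \left(20125 - \frac{46721}{14970}\right) - 44 = \frac{301224529}{14970} - 44 = \frac{300565849}{14970}$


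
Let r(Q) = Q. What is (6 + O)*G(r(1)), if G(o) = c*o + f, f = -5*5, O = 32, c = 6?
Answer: -722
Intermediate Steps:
f = -25
G(o) = -25 + 6*o (G(o) = 6*o - 25 = -25 + 6*o)
(6 + O)*G(r(1)) = (6 + 32)*(-25 + 6*1) = 38*(-25 + 6) = 38*(-19) = -722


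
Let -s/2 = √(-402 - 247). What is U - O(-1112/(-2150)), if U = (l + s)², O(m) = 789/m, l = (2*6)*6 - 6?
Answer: 130385/556 - 264*I*√649 ≈ 234.51 - 6725.5*I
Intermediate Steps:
s = -2*I*√649 (s = -2*√(-402 - 247) = -2*I*√649 ≈ -50.951*I)
l = 66 (l = 12*6 - 6 = 72 - 6 = 66)
U = (66 - 2*I*√649)² ≈ 1760.0 - 6725.5*I
U - O(-1112/(-2150)) = (1760 - 264*I*√649) - 789/((-1112/(-2150))) = (1760 - 264*I*√649) - 789/((-1112*(-1/2150))) = (1760 - 264*I*√649) - 789/556/1075 = (1760 - 264*I*√649) - 789*1075/556 = (1760 - 264*I*√649) - 1*848175/556 = (1760 - 264*I*√649) - 848175/556 = 130385/556 - 264*I*√649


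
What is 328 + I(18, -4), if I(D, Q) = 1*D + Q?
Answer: 342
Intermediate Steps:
I(D, Q) = D + Q
328 + I(18, -4) = 328 + (18 - 4) = 328 + 14 = 342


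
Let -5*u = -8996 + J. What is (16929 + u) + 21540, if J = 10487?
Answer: 190854/5 ≈ 38171.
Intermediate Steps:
u = -1491/5 (u = -(-8996 + 10487)/5 = -⅕*1491 = -1491/5 ≈ -298.20)
(16929 + u) + 21540 = (16929 - 1491/5) + 21540 = 83154/5 + 21540 = 190854/5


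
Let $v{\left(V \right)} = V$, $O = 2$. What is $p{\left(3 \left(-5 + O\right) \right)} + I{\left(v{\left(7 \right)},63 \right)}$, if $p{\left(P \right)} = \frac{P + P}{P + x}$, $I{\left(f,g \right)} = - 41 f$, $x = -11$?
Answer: $- \frac{2861}{10} \approx -286.1$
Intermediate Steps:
$p{\left(P \right)} = \frac{2 P}{-11 + P}$ ($p{\left(P \right)} = \frac{P + P}{P - 11} = \frac{2 P}{-11 + P}$)
$p{\left(3 \left(-5 + O\right) \right)} + I{\left(v{\left(7 \right)},63 \right)} = \frac{2 \cdot 3 \left(-5 + 2\right)}{-11 + 3 \left(-5 + 2\right)} - 287 = \frac{2 \cdot 3 \left(-3\right)}{-11 + 3 \left(-3\right)} - 287 = 2 \left(-9\right) \frac{1}{-11 - 9} - 287 = 2 \left(-9\right) \frac{1}{-20} - 287 = 2 \left(-9\right) \left(- \frac{1}{20}\right) - 287 = \frac{9}{10} - 287 = - \frac{2861}{10}$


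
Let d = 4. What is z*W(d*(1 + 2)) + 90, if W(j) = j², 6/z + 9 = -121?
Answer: 5418/65 ≈ 83.354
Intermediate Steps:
z = -3/65 (z = 6/(-9 - 121) = 6/(-130) = 6*(-1/130) = -3/65 ≈ -0.046154)
z*W(d*(1 + 2)) + 90 = -3*16*(1 + 2)²/65 + 90 = -3*(4*3)²/65 + 90 = -3/65*12² + 90 = -3/65*144 + 90 = -432/65 + 90 = 5418/65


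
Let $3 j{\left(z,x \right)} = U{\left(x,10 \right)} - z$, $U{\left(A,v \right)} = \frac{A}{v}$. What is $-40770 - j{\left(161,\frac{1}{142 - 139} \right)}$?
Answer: $- \frac{3664471}{90} \approx -40716.0$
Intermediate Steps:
$j{\left(z,x \right)} = - \frac{z}{3} + \frac{x}{30}$ ($j{\left(z,x \right)} = \frac{\frac{x}{10} - z}{3} = \frac{- z + \frac{x}{10}}{3} = - \frac{z}{3} + \frac{x}{30}$)
$-40770 - j{\left(161,\frac{1}{142 - 139} \right)} = -40770 - \left(\left(- \frac{1}{3}\right) 161 + \frac{1}{30 \left(142 - 139\right)}\right) = -40770 - \left(- \frac{161}{3} + \frac{1}{30 \cdot 3}\right) = -40770 - \left(- \frac{161}{3} + \frac{1}{30} \cdot \frac{1}{3}\right) = -40770 - \left(- \frac{161}{3} + \frac{1}{90}\right) = -40770 - - \frac{4829}{90} = -40770 + \frac{4829}{90} = - \frac{3664471}{90}$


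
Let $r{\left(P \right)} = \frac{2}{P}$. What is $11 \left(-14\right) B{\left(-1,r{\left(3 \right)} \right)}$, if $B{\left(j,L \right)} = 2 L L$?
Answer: $- \frac{1232}{9} \approx -136.89$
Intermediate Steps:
$B{\left(j,L \right)} = 2 L^{2}$
$11 \left(-14\right) B{\left(-1,r{\left(3 \right)} \right)} = 11 \left(-14\right) 2 \left(\frac{2}{3}\right)^{2} = - 154 \cdot 2 \left(2 \cdot \frac{1}{3}\right)^{2} = - 154 \cdot 2 \left(\frac{2}{3}\right)^{2} = - 154 \cdot 2 \cdot \frac{4}{9} = \left(-154\right) \frac{8}{9} = - \frac{1232}{9}$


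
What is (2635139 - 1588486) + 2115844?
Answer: 3162497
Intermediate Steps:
(2635139 - 1588486) + 2115844 = 1046653 + 2115844 = 3162497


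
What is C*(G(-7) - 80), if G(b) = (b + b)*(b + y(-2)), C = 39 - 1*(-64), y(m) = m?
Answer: 4738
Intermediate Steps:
C = 103 (C = 39 + 64 = 103)
G(b) = 2*b*(-2 + b) (G(b) = (b + b)*(b - 2) = (2*b)*(-2 + b) = 2*b*(-2 + b))
C*(G(-7) - 80) = 103*(2*(-7)*(-2 - 7) - 80) = 103*(2*(-7)*(-9) - 80) = 103*(126 - 80) = 103*46 = 4738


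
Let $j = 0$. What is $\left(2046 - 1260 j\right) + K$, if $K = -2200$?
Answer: $-154$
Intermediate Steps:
$\left(2046 - 1260 j\right) + K = \left(2046 - 0\right) - 2200 = \left(2046 + 0\right) - 2200 = 2046 - 2200 = -154$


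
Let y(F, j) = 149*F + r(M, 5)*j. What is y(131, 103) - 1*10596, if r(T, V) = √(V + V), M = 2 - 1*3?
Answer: 8923 + 103*√10 ≈ 9248.7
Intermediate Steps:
M = -1 (M = 2 - 3 = -1)
r(T, V) = √2*√V (r(T, V) = √(2*V) = √2*√V)
y(F, j) = 149*F + j*√10 (y(F, j) = 149*F + (√2*√5)*j = 149*F + √10*j = 149*F + j*√10)
y(131, 103) - 1*10596 = (149*131 + 103*√10) - 1*10596 = (19519 + 103*√10) - 10596 = 8923 + 103*√10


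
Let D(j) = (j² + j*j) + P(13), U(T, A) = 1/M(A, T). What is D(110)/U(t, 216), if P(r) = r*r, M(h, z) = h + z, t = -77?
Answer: 3387291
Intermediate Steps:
P(r) = r²
U(T, A) = 1/(A + T)
D(j) = 169 + 2*j² (D(j) = (j² + j*j) + 13² = (j² + j²) + 169 = 2*j² + 169 = 169 + 2*j²)
D(110)/U(t, 216) = (169 + 2*110²)/(1/(216 - 77)) = (169 + 2*12100)/(1/139) = (169 + 24200)/(1/139) = 24369*139 = 3387291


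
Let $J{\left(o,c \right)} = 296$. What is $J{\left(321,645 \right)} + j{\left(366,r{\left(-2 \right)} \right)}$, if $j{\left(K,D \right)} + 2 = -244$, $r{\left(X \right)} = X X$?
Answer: $50$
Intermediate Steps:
$r{\left(X \right)} = X^{2}$
$j{\left(K,D \right)} = -246$ ($j{\left(K,D \right)} = -2 - 244 = -246$)
$J{\left(321,645 \right)} + j{\left(366,r{\left(-2 \right)} \right)} = 296 - 246 = 50$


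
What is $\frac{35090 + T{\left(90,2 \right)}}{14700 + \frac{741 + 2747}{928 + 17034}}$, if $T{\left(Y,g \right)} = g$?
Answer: $\frac{78790313}{33005611} \approx 2.3872$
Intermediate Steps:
$\frac{35090 + T{\left(90,2 \right)}}{14700 + \frac{741 + 2747}{928 + 17034}} = \frac{35090 + 2}{14700 + \frac{741 + 2747}{928 + 17034}} = \frac{35092}{14700 + \frac{3488}{17962}} = \frac{35092}{14700 + 3488 \cdot \frac{1}{17962}} = \frac{35092}{14700 + \frac{1744}{8981}} = \frac{35092}{\frac{132022444}{8981}} = 35092 \cdot \frac{8981}{132022444} = \frac{78790313}{33005611}$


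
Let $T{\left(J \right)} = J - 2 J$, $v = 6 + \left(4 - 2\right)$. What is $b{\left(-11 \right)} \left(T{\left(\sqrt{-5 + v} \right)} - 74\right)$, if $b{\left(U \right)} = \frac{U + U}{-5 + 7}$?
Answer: $814 + 11 \sqrt{3} \approx 833.05$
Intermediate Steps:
$v = 8$ ($v = 6 + \left(4 - 2\right) = 6 + 2 = 8$)
$b{\left(U \right)} = U$ ($b{\left(U \right)} = \frac{2 U}{2} = 2 U \frac{1}{2} = U$)
$T{\left(J \right)} = - J$
$b{\left(-11 \right)} \left(T{\left(\sqrt{-5 + v} \right)} - 74\right) = - 11 \left(- \sqrt{-5 + 8} - 74\right) = - 11 \left(- \sqrt{3} - 74\right) = - 11 \left(-74 - \sqrt{3}\right) = 814 + 11 \sqrt{3}$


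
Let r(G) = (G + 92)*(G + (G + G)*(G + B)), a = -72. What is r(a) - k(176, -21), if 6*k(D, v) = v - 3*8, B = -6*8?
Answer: 688335/2 ≈ 3.4417e+5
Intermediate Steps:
B = -48
k(D, v) = -4 + v/6 (k(D, v) = (v - 3*8)/6 = (v - 24)/6 = (-24 + v)/6 = -4 + v/6)
r(G) = (92 + G)*(G + 2*G*(-48 + G)) (r(G) = (G + 92)*(G + (G + G)*(G - 48)) = (92 + G)*(G + (2*G)*(-48 + G)) = (92 + G)*(G + 2*G*(-48 + G)))
r(a) - k(176, -21) = -72*(-8740 + 2*(-72)² + 89*(-72)) - (-4 + (⅙)*(-21)) = -72*(-8740 + 2*5184 - 6408) - (-4 - 7/2) = -72*(-8740 + 10368 - 6408) - 1*(-15/2) = -72*(-4780) + 15/2 = 344160 + 15/2 = 688335/2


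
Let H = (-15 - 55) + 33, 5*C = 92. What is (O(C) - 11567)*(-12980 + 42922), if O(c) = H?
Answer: -347446968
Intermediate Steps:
C = 92/5 (C = (1/5)*92 = 92/5 ≈ 18.400)
H = -37 (H = -70 + 33 = -37)
O(c) = -37
(O(C) - 11567)*(-12980 + 42922) = (-37 - 11567)*(-12980 + 42922) = -11604*29942 = -347446968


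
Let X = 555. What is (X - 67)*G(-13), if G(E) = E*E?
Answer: 82472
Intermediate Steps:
G(E) = E²
(X - 67)*G(-13) = (555 - 67)*(-13)² = 488*169 = 82472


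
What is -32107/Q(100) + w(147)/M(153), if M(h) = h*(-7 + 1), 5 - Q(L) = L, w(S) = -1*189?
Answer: 1092303/3230 ≈ 338.17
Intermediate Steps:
w(S) = -189
Q(L) = 5 - L
M(h) = -6*h (M(h) = h*(-6) = -6*h)
-32107/Q(100) + w(147)/M(153) = -32107/(5 - 1*100) - 189/((-6*153)) = -32107/(5 - 100) - 189/(-918) = -32107/(-95) - 189*(-1/918) = -32107*(-1/95) + 7/34 = 32107/95 + 7/34 = 1092303/3230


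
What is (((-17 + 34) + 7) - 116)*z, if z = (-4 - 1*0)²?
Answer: -1472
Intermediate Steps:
z = 16 (z = (-4 + 0)² = (-4)² = 16)
(((-17 + 34) + 7) - 116)*z = (((-17 + 34) + 7) - 116)*16 = ((17 + 7) - 116)*16 = (24 - 116)*16 = -92*16 = -1472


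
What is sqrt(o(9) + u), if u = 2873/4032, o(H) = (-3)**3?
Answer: I*sqrt(741937)/168 ≈ 5.1271*I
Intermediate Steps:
o(H) = -27
u = 2873/4032 (u = 2873*(1/4032) = 2873/4032 ≈ 0.71255)
sqrt(o(9) + u) = sqrt(-27 + 2873/4032) = sqrt(-105991/4032) = I*sqrt(741937)/168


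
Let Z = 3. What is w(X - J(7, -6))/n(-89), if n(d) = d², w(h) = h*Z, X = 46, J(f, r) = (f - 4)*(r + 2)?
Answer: 174/7921 ≈ 0.021967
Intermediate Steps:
J(f, r) = (-4 + f)*(2 + r)
w(h) = 3*h (w(h) = h*3 = 3*h)
w(X - J(7, -6))/n(-89) = (3*(46 - (-8 - 4*(-6) + 2*7 + 7*(-6))))/((-89)²) = (3*(46 - (-8 + 24 + 14 - 42)))/7921 = (3*(46 - 1*(-12)))*(1/7921) = (3*(46 + 12))*(1/7921) = (3*58)*(1/7921) = 174*(1/7921) = 174/7921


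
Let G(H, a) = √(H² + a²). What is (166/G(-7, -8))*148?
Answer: 24568*√113/113 ≈ 2311.2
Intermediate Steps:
(166/G(-7, -8))*148 = (166/(√((-7)² + (-8)²)))*148 = (166/(√(49 + 64)))*148 = (166/(√113))*148 = (166*(√113/113))*148 = (166*√113/113)*148 = 24568*√113/113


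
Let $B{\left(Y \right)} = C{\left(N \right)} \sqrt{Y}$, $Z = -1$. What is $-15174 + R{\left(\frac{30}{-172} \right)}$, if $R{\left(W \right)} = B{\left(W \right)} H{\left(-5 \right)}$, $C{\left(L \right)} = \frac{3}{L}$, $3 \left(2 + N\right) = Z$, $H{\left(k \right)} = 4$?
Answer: $-15174 - \frac{18 i \sqrt{1290}}{301} \approx -15174.0 - 2.1478 i$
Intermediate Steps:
$N = - \frac{7}{3}$ ($N = -2 + \frac{1}{3} \left(-1\right) = -2 - \frac{1}{3} = - \frac{7}{3} \approx -2.3333$)
$B{\left(Y \right)} = - \frac{9 \sqrt{Y}}{7}$ ($B{\left(Y \right)} = \frac{3}{- \frac{7}{3}} \sqrt{Y} = 3 \left(- \frac{3}{7}\right) \sqrt{Y} = - \frac{9 \sqrt{Y}}{7}$)
$R{\left(W \right)} = - \frac{36 \sqrt{W}}{7}$ ($R{\left(W \right)} = - \frac{9 \sqrt{W}}{7} \cdot 4 = - \frac{36 \sqrt{W}}{7}$)
$-15174 + R{\left(\frac{30}{-172} \right)} = -15174 - \frac{36 \sqrt{\frac{30}{-172}}}{7} = -15174 - \frac{36 \sqrt{30 \left(- \frac{1}{172}\right)}}{7} = -15174 - \frac{36 \sqrt{- \frac{15}{86}}}{7} = -15174 - \frac{36 \frac{i \sqrt{1290}}{86}}{7} = -15174 - \frac{18 i \sqrt{1290}}{301}$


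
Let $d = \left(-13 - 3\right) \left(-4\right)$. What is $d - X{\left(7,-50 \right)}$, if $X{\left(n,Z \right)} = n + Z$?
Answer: $107$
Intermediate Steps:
$X{\left(n,Z \right)} = Z + n$
$d = 64$ ($d = \left(-13 - 3\right) \left(-4\right) = \left(-16\right) \left(-4\right) = 64$)
$d - X{\left(7,-50 \right)} = 64 - \left(-50 + 7\right) = 64 - -43 = 64 + 43 = 107$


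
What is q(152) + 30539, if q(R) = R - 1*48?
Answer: 30643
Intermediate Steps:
q(R) = -48 + R (q(R) = R - 48 = -48 + R)
q(152) + 30539 = (-48 + 152) + 30539 = 104 + 30539 = 30643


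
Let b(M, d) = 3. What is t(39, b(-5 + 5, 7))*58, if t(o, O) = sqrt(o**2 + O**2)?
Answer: 174*sqrt(170) ≈ 2268.7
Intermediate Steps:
t(o, O) = sqrt(O**2 + o**2)
t(39, b(-5 + 5, 7))*58 = sqrt(3**2 + 39**2)*58 = sqrt(9 + 1521)*58 = sqrt(1530)*58 = (3*sqrt(170))*58 = 174*sqrt(170)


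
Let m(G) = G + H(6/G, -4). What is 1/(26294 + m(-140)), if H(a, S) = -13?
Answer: 1/26141 ≈ 3.8254e-5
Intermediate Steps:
m(G) = -13 + G (m(G) = G - 13 = -13 + G)
1/(26294 + m(-140)) = 1/(26294 + (-13 - 140)) = 1/(26294 - 153) = 1/26141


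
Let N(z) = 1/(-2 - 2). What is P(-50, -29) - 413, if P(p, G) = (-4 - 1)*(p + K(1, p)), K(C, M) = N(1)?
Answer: -647/4 ≈ -161.75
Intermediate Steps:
N(z) = -1/4 (N(z) = 1/(-4) = -1/4)
K(C, M) = -1/4
P(p, G) = 5/4 - 5*p (P(p, G) = (-4 - 1)*(p - 1/4) = -5*(-1/4 + p) = 5/4 - 5*p)
P(-50, -29) - 413 = (5/4 - 5*(-50)) - 413 = (5/4 + 250) - 413 = 1005/4 - 413 = -647/4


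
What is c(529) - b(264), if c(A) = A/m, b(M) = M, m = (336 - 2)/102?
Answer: -17109/167 ≈ -102.45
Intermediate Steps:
m = 167/51 (m = 334*(1/102) = 167/51 ≈ 3.2745)
c(A) = 51*A/167 (c(A) = A/(167/51) = A*(51/167) = 51*A/167)
c(529) - b(264) = (51/167)*529 - 1*264 = 26979/167 - 264 = -17109/167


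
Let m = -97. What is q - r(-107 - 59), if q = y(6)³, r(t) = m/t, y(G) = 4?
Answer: 10527/166 ≈ 63.416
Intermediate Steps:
r(t) = -97/t
q = 64 (q = 4³ = 64)
q - r(-107 - 59) = 64 - (-97)/(-107 - 59) = 64 - (-97)/(-166) = 64 - (-97)*(-1)/166 = 64 - 1*97/166 = 64 - 97/166 = 10527/166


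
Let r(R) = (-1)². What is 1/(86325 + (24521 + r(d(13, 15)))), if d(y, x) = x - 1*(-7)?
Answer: 1/110847 ≈ 9.0214e-6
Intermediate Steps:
d(y, x) = 7 + x (d(y, x) = x + 7 = 7 + x)
r(R) = 1
1/(86325 + (24521 + r(d(13, 15)))) = 1/(86325 + (24521 + 1)) = 1/(86325 + 24522) = 1/110847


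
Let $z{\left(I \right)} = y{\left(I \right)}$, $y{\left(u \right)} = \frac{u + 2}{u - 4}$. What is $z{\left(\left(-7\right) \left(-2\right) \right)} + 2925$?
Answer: $\frac{14633}{5} \approx 2926.6$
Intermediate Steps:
$y{\left(u \right)} = \frac{2 + u}{-4 + u}$
$z{\left(I \right)} = \frac{2 + I}{-4 + I}$
$z{\left(\left(-7\right) \left(-2\right) \right)} + 2925 = \frac{2 - -14}{-4 - -14} + 2925 = \frac{2 + 14}{-4 + 14} + 2925 = \frac{1}{10} \cdot 16 + 2925 = \frac{8}{5} + 2925 = \frac{14633}{5}$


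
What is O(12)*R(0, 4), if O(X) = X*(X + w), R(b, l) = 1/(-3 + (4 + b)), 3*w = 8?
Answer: 176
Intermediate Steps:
w = 8/3 (w = (⅓)*8 = 8/3 ≈ 2.6667)
R(b, l) = 1/(1 + b)
O(X) = X*(8/3 + X) (O(X) = X*(X + 8/3) = X*(8/3 + X))
O(12)*R(0, 4) = ((⅓)*12*(8 + 3*12))/(1 + 0) = ((⅓)*12*(8 + 36))/1 = ((⅓)*12*44)*1 = 176*1 = 176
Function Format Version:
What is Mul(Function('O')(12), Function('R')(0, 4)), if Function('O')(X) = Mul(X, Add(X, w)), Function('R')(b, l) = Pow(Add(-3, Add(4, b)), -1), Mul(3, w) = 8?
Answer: 176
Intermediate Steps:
w = Rational(8, 3) (w = Mul(Rational(1, 3), 8) = Rational(8, 3) ≈ 2.6667)
Function('R')(b, l) = Pow(Add(1, b), -1)
Function('O')(X) = Mul(X, Add(Rational(8, 3), X)) (Function('O')(X) = Mul(X, Add(X, Rational(8, 3))) = Mul(X, Add(Rational(8, 3), X)))
Mul(Function('O')(12), Function('R')(0, 4)) = Mul(Mul(Rational(1, 3), 12, Add(8, Mul(3, 12))), Pow(Add(1, 0), -1)) = Mul(Mul(Rational(1, 3), 12, Add(8, 36)), Pow(1, -1)) = Mul(Mul(Rational(1, 3), 12, 44), 1) = Mul(176, 1) = 176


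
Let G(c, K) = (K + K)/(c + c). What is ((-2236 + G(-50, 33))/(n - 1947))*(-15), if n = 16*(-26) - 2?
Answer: -335499/23650 ≈ -14.186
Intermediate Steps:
G(c, K) = K/c (G(c, K) = (2*K)/((2*c)) = (2*K)*(1/(2*c)) = K/c)
n = -418 (n = -416 - 2 = -418)
((-2236 + G(-50, 33))/(n - 1947))*(-15) = ((-2236 + 33/(-50))/(-418 - 1947))*(-15) = ((-2236 + 33*(-1/50))/(-2365))*(-15) = ((-2236 - 33/50)*(-1/2365))*(-15) = -111833/50*(-1/2365)*(-15) = (111833/118250)*(-15) = -335499/23650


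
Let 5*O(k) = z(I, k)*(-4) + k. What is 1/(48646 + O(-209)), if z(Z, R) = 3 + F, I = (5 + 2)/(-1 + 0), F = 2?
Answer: 5/243001 ≈ 2.0576e-5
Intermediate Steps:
I = -7 (I = 7/(-1) = 7*(-1) = -7)
z(Z, R) = 5 (z(Z, R) = 3 + 2 = 5)
O(k) = -4 + k/5 (O(k) = (5*(-4) + k)/5 = (-20 + k)/5 = -4 + k/5)
1/(48646 + O(-209)) = 1/(48646 + (-4 + (⅕)*(-209))) = 1/(48646 + (-4 - 209/5)) = 1/(48646 - 229/5) = 1/(243001/5) = 5/243001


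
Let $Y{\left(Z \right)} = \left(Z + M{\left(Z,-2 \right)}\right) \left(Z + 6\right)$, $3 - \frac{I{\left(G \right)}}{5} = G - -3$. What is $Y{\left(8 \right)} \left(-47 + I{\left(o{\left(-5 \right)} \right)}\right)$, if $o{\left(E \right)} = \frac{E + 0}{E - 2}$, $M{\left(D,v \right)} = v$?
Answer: $-4248$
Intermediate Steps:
$o{\left(E \right)} = \frac{E}{-2 + E}$
$I{\left(G \right)} = - 5 G$ ($I{\left(G \right)} = 15 - 5 \left(G - -3\right) = 15 - 5 \left(G + 3\right) = 15 - 5 \left(3 + G\right) = 15 - \left(15 + 5 G\right) = - 5 G$)
$Y{\left(Z \right)} = \left(-2 + Z\right) \left(6 + Z\right)$ ($Y{\left(Z \right)} = \left(Z - 2\right) \left(Z + 6\right) = \left(-2 + Z\right) \left(6 + Z\right)$)
$Y{\left(8 \right)} \left(-47 + I{\left(o{\left(-5 \right)} \right)}\right) = \left(-12 + 8^{2} + 4 \cdot 8\right) \left(-47 - 5 \left(- \frac{5}{-2 - 5}\right)\right) = \left(-12 + 64 + 32\right) \left(-47 - 5 \left(- \frac{5}{-7}\right)\right) = 84 \left(-47 - 5 \left(\left(-5\right) \left(- \frac{1}{7}\right)\right)\right) = 84 \left(-47 - \frac{25}{7}\right) = 84 \left(- \frac{354}{7}\right) = -4248$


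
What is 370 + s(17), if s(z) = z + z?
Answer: 404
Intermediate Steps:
s(z) = 2*z
370 + s(17) = 370 + 2*17 = 370 + 34 = 404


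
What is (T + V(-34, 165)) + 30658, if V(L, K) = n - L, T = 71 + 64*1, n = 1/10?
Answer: 308271/10 ≈ 30827.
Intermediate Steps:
n = ⅒ ≈ 0.10000
T = 135 (T = 71 + 64 = 135)
V(L, K) = ⅒ - L
(T + V(-34, 165)) + 30658 = (135 + (⅒ - 1*(-34))) + 30658 = (135 + (⅒ + 34)) + 30658 = (135 + 341/10) + 30658 = 1691/10 + 30658 = 308271/10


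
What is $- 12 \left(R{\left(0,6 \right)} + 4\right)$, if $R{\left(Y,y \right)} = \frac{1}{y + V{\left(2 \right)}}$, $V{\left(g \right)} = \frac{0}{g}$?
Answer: $-50$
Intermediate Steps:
$V{\left(g \right)} = 0$
$R{\left(Y,y \right)} = \frac{1}{y}$ ($R{\left(Y,y \right)} = \frac{1}{y + 0} = \frac{1}{y}$)
$- 12 \left(R{\left(0,6 \right)} + 4\right) = - 12 \left(\frac{1}{6} + 4\right) = \left(-12\right) \frac{25}{6} = -50$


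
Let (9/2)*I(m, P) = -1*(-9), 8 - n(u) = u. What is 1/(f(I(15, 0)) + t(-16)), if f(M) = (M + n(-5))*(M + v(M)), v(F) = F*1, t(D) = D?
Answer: 1/44 ≈ 0.022727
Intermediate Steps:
n(u) = 8 - u
v(F) = F
I(m, P) = 2 (I(m, P) = 2*(-1*(-9))/9 = (2/9)*9 = 2)
f(M) = 2*M*(13 + M) (f(M) = (M + (8 - 1*(-5)))*(M + M) = (M + (8 + 5))*(2*M) = (M + 13)*(2*M) = (13 + M)*(2*M) = 2*M*(13 + M))
1/(f(I(15, 0)) + t(-16)) = 1/(2*2*(13 + 2) - 16) = 1/(2*2*15 - 16) = 1/(60 - 16) = 1/44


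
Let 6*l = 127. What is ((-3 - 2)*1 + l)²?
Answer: 9409/36 ≈ 261.36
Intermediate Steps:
l = 127/6 (l = (⅙)*127 = 127/6 ≈ 21.167)
((-3 - 2)*1 + l)² = ((-3 - 2)*1 + 127/6)² = (-5*1 + 127/6)² = (-5 + 127/6)² = (97/6)² = 9409/36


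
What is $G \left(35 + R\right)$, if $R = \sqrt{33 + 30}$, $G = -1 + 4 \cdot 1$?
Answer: $105 + 9 \sqrt{7} \approx 128.81$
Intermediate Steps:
$G = 3$ ($G = -1 + 4 = 3$)
$R = 3 \sqrt{7}$ ($R = \sqrt{63} = 3 \sqrt{7} \approx 7.9373$)
$G \left(35 + R\right) = 3 \left(35 + 3 \sqrt{7}\right) = 105 + 9 \sqrt{7}$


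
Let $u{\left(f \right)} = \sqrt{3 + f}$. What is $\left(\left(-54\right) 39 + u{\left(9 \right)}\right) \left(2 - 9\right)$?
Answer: $14742 - 14 \sqrt{3} \approx 14718.0$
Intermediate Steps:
$\left(\left(-54\right) 39 + u{\left(9 \right)}\right) \left(2 - 9\right) = \left(\left(-54\right) 39 + \sqrt{3 + 9}\right) \left(2 - 9\right) = \left(-2106 + \sqrt{12}\right) \left(-7\right) = \left(-2106 + 2 \sqrt{3}\right) \left(-7\right) = 14742 - 14 \sqrt{3}$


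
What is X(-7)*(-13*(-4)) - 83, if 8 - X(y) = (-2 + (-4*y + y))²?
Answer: -18439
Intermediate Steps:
X(y) = 8 - (-2 - 3*y)² (X(y) = 8 - (-2 + (-4*y + y))² = 8 - (-2 - 3*y)²)
X(-7)*(-13*(-4)) - 83 = (8 - (2 + 3*(-7))²)*(-13*(-4)) - 83 = (8 - (2 - 21)²)*52 - 83 = (8 - 1*(-19)²)*52 - 83 = (8 - 1*361)*52 - 83 = (8 - 361)*52 - 83 = -353*52 - 83 = -18356 - 83 = -18439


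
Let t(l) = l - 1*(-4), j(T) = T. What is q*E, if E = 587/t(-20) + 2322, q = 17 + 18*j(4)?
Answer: 3254285/16 ≈ 2.0339e+5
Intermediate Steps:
t(l) = 4 + l (t(l) = l + 4 = 4 + l)
q = 89 (q = 17 + 18*4 = 17 + 72 = 89)
E = 36565/16 (E = 587/(4 - 20) + 2322 = 587/(-16) + 2322 = 587*(-1/16) + 2322 = -587/16 + 2322 = 36565/16 ≈ 2285.3)
q*E = 89*(36565/16) = 3254285/16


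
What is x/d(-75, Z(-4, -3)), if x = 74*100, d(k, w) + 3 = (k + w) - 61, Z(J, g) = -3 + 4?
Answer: -3700/69 ≈ -53.623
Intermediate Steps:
Z(J, g) = 1
d(k, w) = -64 + k + w (d(k, w) = -3 + ((k + w) - 61) = -3 + (-61 + k + w) = -64 + k + w)
x = 7400
x/d(-75, Z(-4, -3)) = 7400/(-64 - 75 + 1) = 7400/(-138) = 7400*(-1/138) = -3700/69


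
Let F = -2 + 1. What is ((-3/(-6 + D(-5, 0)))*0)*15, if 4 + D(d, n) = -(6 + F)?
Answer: 0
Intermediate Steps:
F = -1
D(d, n) = -9 (D(d, n) = -4 - (6 - 1) = -4 - 1*5 = -4 - 5 = -9)
((-3/(-6 + D(-5, 0)))*0)*15 = ((-3/(-6 - 9))*0)*15 = ((-3/(-15))*0)*15 = (-1/15*(-3)*0)*15 = ((⅕)*0)*15 = 0*15 = 0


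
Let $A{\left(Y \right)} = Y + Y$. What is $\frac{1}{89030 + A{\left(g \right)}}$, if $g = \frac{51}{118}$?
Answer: $\frac{59}{5252821} \approx 1.1232 \cdot 10^{-5}$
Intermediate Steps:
$g = \frac{51}{118}$ ($g = 51 \cdot \frac{1}{118} = \frac{51}{118} \approx 0.4322$)
$A{\left(Y \right)} = 2 Y$
$\frac{1}{89030 + A{\left(g \right)}} = \frac{1}{89030 + 2 \cdot \frac{51}{118}} = \frac{1}{89030 + \frac{51}{59}} = \frac{1}{\frac{5252821}{59}} = \frac{59}{5252821}$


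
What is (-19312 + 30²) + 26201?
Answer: 7789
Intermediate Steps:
(-19312 + 30²) + 26201 = (-19312 + 900) + 26201 = -18412 + 26201 = 7789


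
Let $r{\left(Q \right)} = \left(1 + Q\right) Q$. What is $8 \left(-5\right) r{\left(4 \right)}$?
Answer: $-800$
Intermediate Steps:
$r{\left(Q \right)} = Q \left(1 + Q\right)$
$8 \left(-5\right) r{\left(4 \right)} = 8 \left(-5\right) 4 \left(1 + 4\right) = - 40 \cdot 4 \cdot 5 = \left(-40\right) 20 = -800$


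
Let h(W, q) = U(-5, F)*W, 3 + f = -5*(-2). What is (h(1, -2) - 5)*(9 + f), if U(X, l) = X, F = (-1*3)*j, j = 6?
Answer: -160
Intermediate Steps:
F = -18 (F = -1*3*6 = -3*6 = -18)
f = 7 (f = -3 - 5*(-2) = -3 + 10 = 7)
h(W, q) = -5*W
(h(1, -2) - 5)*(9 + f) = (-5*1 - 5)*(9 + 7) = (-5 - 5)*16 = -10*16 = -160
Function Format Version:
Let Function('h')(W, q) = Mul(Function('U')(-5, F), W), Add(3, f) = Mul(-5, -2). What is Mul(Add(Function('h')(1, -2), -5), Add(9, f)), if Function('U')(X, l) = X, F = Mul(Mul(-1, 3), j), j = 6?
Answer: -160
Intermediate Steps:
F = -18 (F = Mul(Mul(-1, 3), 6) = Mul(-3, 6) = -18)
f = 7 (f = Add(-3, Mul(-5, -2)) = Add(-3, 10) = 7)
Function('h')(W, q) = Mul(-5, W)
Mul(Add(Function('h')(1, -2), -5), Add(9, f)) = Mul(Add(Mul(-5, 1), -5), Add(9, 7)) = Mul(Add(-5, -5), 16) = Mul(-10, 16) = -160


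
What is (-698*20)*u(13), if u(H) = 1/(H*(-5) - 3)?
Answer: 3490/17 ≈ 205.29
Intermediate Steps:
u(H) = 1/(-3 - 5*H) (u(H) = 1/(-5*H - 3) = 1/(-3 - 5*H))
(-698*20)*u(13) = (-698*20)*(-1/(3 + 5*13)) = -(-13960)/(3 + 65) = -(-13960)/68 = -13960*(-1/68) = 3490/17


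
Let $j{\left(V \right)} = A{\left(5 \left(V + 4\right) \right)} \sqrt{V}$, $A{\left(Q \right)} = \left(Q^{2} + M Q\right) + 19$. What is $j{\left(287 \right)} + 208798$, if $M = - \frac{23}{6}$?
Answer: $208798 + \frac{4222933 \sqrt{287}}{2} \approx 3.5979 \cdot 10^{7}$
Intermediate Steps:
$M = - \frac{23}{6}$ ($M = \left(-23\right) \frac{1}{6} = - \frac{23}{6} \approx -3.8333$)
$A{\left(Q \right)} = 19 + Q^{2} - \frac{23 Q}{6}$ ($A{\left(Q \right)} = \left(Q^{2} - \frac{23 Q}{6}\right) + 19 = 19 + Q^{2} - \frac{23 Q}{6}$)
$j{\left(V \right)} = \sqrt{V} \left(- \frac{173}{3} + \left(20 + 5 V\right)^{2} - \frac{115 V}{6}\right)$ ($j{\left(V \right)} = \left(19 + \left(5 \left(V + 4\right)\right)^{2} - \frac{23 \cdot 5 \left(V + 4\right)}{6}\right) \sqrt{V} = \left(19 + \left(5 \left(4 + V\right)\right)^{2} - \frac{23 \cdot 5 \left(4 + V\right)}{6}\right) \sqrt{V} = \left(19 + \left(20 + 5 V\right)^{2} - \frac{23 \left(20 + 5 V\right)}{6}\right) \sqrt{V} = \left(19 + \left(20 + 5 V\right)^{2} - \left(\frac{230}{3} + \frac{115 V}{6}\right)\right) \sqrt{V} = \left(- \frac{173}{3} + \left(20 + 5 V\right)^{2} - \frac{115 V}{6}\right) \sqrt{V} = \sqrt{V} \left(- \frac{173}{3} + \left(20 + 5 V\right)^{2} - \frac{115 V}{6}\right)$)
$j{\left(287 \right)} + 208798 = \frac{\sqrt{287} \left(2054 + 150 \cdot 287^{2} + 1085 \cdot 287\right)}{6} + 208798 = \frac{\sqrt{287} \left(2054 + 150 \cdot 82369 + 311395\right)}{6} + 208798 = \frac{\sqrt{287} \left(2054 + 12355350 + 311395\right)}{6} + 208798 = \frac{1}{6} \sqrt{287} \cdot 12668799 + 208798 = \frac{4222933 \sqrt{287}}{2} + 208798 = 208798 + \frac{4222933 \sqrt{287}}{2}$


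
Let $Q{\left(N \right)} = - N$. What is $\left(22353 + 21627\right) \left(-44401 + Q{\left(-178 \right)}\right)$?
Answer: $-1944927540$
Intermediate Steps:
$\left(22353 + 21627\right) \left(-44401 + Q{\left(-178 \right)}\right) = \left(22353 + 21627\right) \left(-44401 - -178\right) = 43980 \left(-44401 + 178\right) = 43980 \left(-44223\right) = -1944927540$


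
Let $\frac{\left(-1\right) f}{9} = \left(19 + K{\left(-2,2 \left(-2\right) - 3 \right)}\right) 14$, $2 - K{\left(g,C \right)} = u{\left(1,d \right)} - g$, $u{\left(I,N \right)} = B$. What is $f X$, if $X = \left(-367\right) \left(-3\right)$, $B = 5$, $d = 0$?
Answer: $-1942164$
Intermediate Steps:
$u{\left(I,N \right)} = 5$
$X = 1101$
$K{\left(g,C \right)} = -3 + g$ ($K{\left(g,C \right)} = 2 - \left(5 - g\right) = 2 + \left(-5 + g\right) = -3 + g$)
$f = -1764$ ($f = - 9 \left(19 - 5\right) 14 = - 9 \cdot 14 \cdot 14 = \left(-9\right) 196 = -1764$)
$f X = \left(-1764\right) 1101 = -1942164$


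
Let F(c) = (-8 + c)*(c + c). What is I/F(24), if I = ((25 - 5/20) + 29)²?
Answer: 46225/12288 ≈ 3.7618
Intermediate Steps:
F(c) = 2*c*(-8 + c) (F(c) = (-8 + c)*(2*c) = 2*c*(-8 + c))
I = 46225/16 (I = ((25 - 5*1/20) + 29)² = ((25 - ¼) + 29)² = (99/4 + 29)² = (215/4)² = 46225/16 ≈ 2889.1)
I/F(24) = 46225/(16*((2*24*(-8 + 24)))) = 46225/(16*((2*24*16))) = (46225/16)/768 = (46225/16)*(1/768) = 46225/12288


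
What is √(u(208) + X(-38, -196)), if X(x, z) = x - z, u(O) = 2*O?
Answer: √574 ≈ 23.958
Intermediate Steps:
√(u(208) + X(-38, -196)) = √(2*208 + (-38 - 1*(-196))) = √(416 + (-38 + 196)) = √(416 + 158) = √574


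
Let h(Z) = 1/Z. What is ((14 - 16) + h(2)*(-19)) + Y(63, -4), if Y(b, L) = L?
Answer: -31/2 ≈ -15.500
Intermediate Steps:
((14 - 16) + h(2)*(-19)) + Y(63, -4) = ((14 - 16) - 19/2) - 4 = (-2 + (½)*(-19)) - 4 = (-2 - 19/2) - 4 = -23/2 - 4 = -31/2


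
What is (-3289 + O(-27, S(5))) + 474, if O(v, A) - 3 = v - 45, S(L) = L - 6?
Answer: -2884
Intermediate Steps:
S(L) = -6 + L
O(v, A) = -42 + v (O(v, A) = 3 + (v - 45) = 3 + (-45 + v) = -42 + v)
(-3289 + O(-27, S(5))) + 474 = (-3289 + (-42 - 27)) + 474 = (-3289 - 69) + 474 = -3358 + 474 = -2884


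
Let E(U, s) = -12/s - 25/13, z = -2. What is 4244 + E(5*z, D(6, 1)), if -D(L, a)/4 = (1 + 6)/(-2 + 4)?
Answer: 386107/91 ≈ 4242.9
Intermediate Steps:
D(L, a) = -14 (D(L, a) = -4*(1 + 6)/(-2 + 4) = -28/2 = -4*7/2 = -14)
E(U, s) = -25/13 - 12/s (E(U, s) = -12/s - 25*1/13 = -12/s - 25/13 = -25/13 - 12/s)
4244 + E(5*z, D(6, 1)) = 4244 + (-25/13 - 12/(-14)) = 4244 + (-25/13 - 12*(-1/14)) = 4244 + (-25/13 + 6/7) = 4244 - 97/91 = 386107/91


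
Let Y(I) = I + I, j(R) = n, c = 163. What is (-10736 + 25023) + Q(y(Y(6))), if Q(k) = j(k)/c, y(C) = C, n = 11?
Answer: 2328792/163 ≈ 14287.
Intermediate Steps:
j(R) = 11
Y(I) = 2*I
Q(k) = 11/163
(-10736 + 25023) + Q(y(Y(6))) = (-10736 + 25023) + 11/163 = 14287 + 11/163 = 2328792/163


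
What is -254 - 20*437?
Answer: -8994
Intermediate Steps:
-254 - 20*437 = -254 - 8740 = -8994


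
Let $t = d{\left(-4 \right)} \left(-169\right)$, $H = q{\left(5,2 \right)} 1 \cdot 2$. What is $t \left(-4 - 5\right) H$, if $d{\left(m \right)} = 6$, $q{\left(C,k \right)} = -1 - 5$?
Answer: $-109512$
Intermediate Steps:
$q{\left(C,k \right)} = -6$
$H = -12$ ($H = \left(-6\right) 1 \cdot 2 = \left(-6\right) 2 = -12$)
$t = -1014$ ($t = 6 \left(-169\right) = -1014$)
$t \left(-4 - 5\right) H = - 1014 \left(-4 - 5\right) \left(-12\right) = - 1014 \left(\left(-9\right) \left(-12\right)\right) = \left(-1014\right) 108 = -109512$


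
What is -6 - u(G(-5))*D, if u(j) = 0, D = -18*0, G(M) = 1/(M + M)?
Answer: -6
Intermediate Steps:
G(M) = 1/(2*M)
D = 0
-6 - u(G(-5))*D = -6 - 0*0 = -6 - 1*0 = -6 + 0 = -6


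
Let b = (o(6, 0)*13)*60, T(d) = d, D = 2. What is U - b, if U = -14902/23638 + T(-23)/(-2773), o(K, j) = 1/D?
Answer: -12802283716/32774087 ≈ -390.62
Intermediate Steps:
o(K, j) = ½ (o(K, j) = 1/2 = ½)
U = -20389786/32774087 (U = -14902/23638 - 23/(-2773) = -14902*1/23638 - 23*(-1/2773) = -7451/11819 + 23/2773 = -20389786/32774087 ≈ -0.62213)
b = 390 (b = ((½)*13)*60 = (13/2)*60 = 390)
U - b = -20389786/32774087 - 1*390 = -20389786/32774087 - 390 = -12802283716/32774087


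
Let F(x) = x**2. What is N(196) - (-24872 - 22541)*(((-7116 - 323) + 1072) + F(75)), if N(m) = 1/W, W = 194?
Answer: -6825006523/194 ≈ -3.5180e+7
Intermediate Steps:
N(m) = 1/194
N(196) - (-24872 - 22541)*(((-7116 - 323) + 1072) + F(75)) = 1/194 - (-24872 - 22541)*(((-7116 - 323) + 1072) + 75**2) = 1/194 - (-47413)*((-7439 + 1072) + 5625) = 1/194 - (-47413)*(-6367 + 5625) = 1/194 - (-47413)*(-742) = 1/194 - 1*35180446 = 1/194 - 35180446 = -6825006523/194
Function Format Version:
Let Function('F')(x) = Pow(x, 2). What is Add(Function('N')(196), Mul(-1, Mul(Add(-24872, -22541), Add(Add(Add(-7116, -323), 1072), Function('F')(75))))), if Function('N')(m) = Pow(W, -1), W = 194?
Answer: Rational(-6825006523, 194) ≈ -3.5180e+7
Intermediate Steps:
Function('N')(m) = Rational(1, 194) (Function('N')(m) = Pow(194, -1) = Rational(1, 194))
Add(Function('N')(196), Mul(-1, Mul(Add(-24872, -22541), Add(Add(Add(-7116, -323), 1072), Function('F')(75))))) = Add(Rational(1, 194), Mul(-1, Mul(Add(-24872, -22541), Add(Add(Add(-7116, -323), 1072), Pow(75, 2))))) = Add(Rational(1, 194), Mul(-1, Mul(-47413, Add(Add(-7439, 1072), 5625)))) = Add(Rational(1, 194), Mul(-1, Mul(-47413, Add(-6367, 5625)))) = Add(Rational(1, 194), Mul(-1, Mul(-47413, -742))) = Add(Rational(1, 194), Mul(-1, 35180446)) = Add(Rational(1, 194), -35180446) = Rational(-6825006523, 194)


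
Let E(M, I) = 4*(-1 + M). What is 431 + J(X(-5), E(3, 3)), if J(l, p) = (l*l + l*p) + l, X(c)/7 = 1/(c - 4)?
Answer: 34393/81 ≈ 424.60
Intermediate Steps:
X(c) = 7/(-4 + c) (X(c) = 7/(c - 4) = 7/(-4 + c))
E(M, I) = -4 + 4*M
J(l, p) = l + l**2 + l*p (J(l, p) = (l**2 + l*p) + l = l + l**2 + l*p)
431 + J(X(-5), E(3, 3)) = 431 + (7/(-4 - 5))*(1 + 7/(-4 - 5) + (-4 + 4*3)) = 431 + (7/(-9))*(1 + 7/(-9) + (-4 + 12)) = 431 + (7*(-1/9))*(1 + 7*(-1/9) + 8) = 431 - 7*(1 - 7/9 + 8)/9 = 431 - 7/9*74/9 = 431 - 518/81 = 34393/81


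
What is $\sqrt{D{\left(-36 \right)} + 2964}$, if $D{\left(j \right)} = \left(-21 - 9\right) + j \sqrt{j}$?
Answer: $3 \sqrt{326 - 24 i} \approx 54.203 - 1.9925 i$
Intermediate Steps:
$D{\left(j \right)} = -30 + j^{\frac{3}{2}}$
$\sqrt{D{\left(-36 \right)} + 2964} = \sqrt{\left(-30 + \left(-36\right)^{\frac{3}{2}}\right) + 2964} = \sqrt{\left(-30 - 216 i\right) + 2964} = \sqrt{2934 - 216 i}$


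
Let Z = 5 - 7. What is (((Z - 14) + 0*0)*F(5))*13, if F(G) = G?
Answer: -1040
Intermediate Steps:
Z = -2
(((Z - 14) + 0*0)*F(5))*13 = (((-2 - 14) + 0*0)*5)*13 = ((-16 + 0)*5)*13 = -16*5*13 = -80*13 = -1040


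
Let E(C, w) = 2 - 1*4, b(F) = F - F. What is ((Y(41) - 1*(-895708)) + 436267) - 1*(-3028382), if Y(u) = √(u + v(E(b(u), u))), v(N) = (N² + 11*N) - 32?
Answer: 4360357 + 3*I ≈ 4.3604e+6 + 3.0*I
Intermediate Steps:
b(F) = 0
E(C, w) = -2 (E(C, w) = 2 - 4 = -2)
v(N) = -32 + N² + 11*N
Y(u) = √(-50 + u) (Y(u) = √(u + (-32 + (-2)² + 11*(-2))) = √(u + (-32 + 4 - 22)) = √(u - 50) = √(-50 + u))
((Y(41) - 1*(-895708)) + 436267) - 1*(-3028382) = ((√(-50 + 41) - 1*(-895708)) + 436267) - 1*(-3028382) = ((√(-9) + 895708) + 436267) + 3028382 = ((3*I + 895708) + 436267) + 3028382 = ((895708 + 3*I) + 436267) + 3028382 = (1331975 + 3*I) + 3028382 = 4360357 + 3*I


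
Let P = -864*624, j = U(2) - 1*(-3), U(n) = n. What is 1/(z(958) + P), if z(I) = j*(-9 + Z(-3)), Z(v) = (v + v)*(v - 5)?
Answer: -1/538941 ≈ -1.8555e-6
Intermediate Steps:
Z(v) = 2*v*(-5 + v) (Z(v) = (2*v)*(-5 + v) = 2*v*(-5 + v))
j = 5 (j = 2 - 1*(-3) = 2 + 3 = 5)
z(I) = 195 (z(I) = 5*(-9 + 2*(-3)*(-5 - 3)) = 5*(-9 + 2*(-3)*(-8)) = 5*(-9 + 48) = 5*39 = 195)
P = -539136
1/(z(958) + P) = 1/(195 - 539136) = 1/(-538941) = -1/538941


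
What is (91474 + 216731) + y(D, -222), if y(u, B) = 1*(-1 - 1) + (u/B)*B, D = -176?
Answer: 308027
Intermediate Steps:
y(u, B) = -2 + u (y(u, B) = 1*(-2) + u = -2 + u)
(91474 + 216731) + y(D, -222) = (91474 + 216731) + (-2 - 176) = 308205 - 178 = 308027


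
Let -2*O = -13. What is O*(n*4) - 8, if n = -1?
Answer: -34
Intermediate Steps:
O = 13/2 (O = -½*(-13) = 13/2 ≈ 6.5000)
O*(n*4) - 8 = 13*(-1*4)/2 - 8 = (13/2)*(-4) - 8 = -26 - 8 = -34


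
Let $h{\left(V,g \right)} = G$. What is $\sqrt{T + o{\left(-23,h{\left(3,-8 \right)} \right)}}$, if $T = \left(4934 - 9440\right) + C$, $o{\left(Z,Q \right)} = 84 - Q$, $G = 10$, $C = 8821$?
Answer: $\sqrt{4389} \approx 66.25$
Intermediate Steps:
$h{\left(V,g \right)} = 10$
$T = 4315$ ($T = \left(4934 - 9440\right) + 8821 = -4506 + 8821 = 4315$)
$\sqrt{T + o{\left(-23,h{\left(3,-8 \right)} \right)}} = \sqrt{4315 + \left(84 - 10\right)} = \sqrt{4315 + 74} = \sqrt{4389}$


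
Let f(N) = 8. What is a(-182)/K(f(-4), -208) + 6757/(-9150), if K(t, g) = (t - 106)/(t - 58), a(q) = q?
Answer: -5994799/64050 ≈ -93.596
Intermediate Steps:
K(t, g) = (-106 + t)/(-58 + t)
a(-182)/K(f(-4), -208) + 6757/(-9150) = -182*(-58 + 8)/(-106 + 8) + 6757/(-9150) = -182/(-98/(-50)) + 6757*(-1/9150) = -182/((-1/50*(-98))) - 6757/9150 = -182/49/25 - 6757/9150 = -182*25/49 - 6757/9150 = -650/7 - 6757/9150 = -5994799/64050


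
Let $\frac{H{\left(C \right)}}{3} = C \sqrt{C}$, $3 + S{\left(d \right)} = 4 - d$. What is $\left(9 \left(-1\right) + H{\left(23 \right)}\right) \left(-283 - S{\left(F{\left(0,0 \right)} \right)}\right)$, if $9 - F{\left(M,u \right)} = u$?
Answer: $2475 - 18975 \sqrt{23} \approx -88526.0$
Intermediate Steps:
$F{\left(M,u \right)} = 9 - u$
$S{\left(d \right)} = 1 - d$ ($S{\left(d \right)} = -3 - \left(-4 + d\right) = 1 - d$)
$H{\left(C \right)} = 3 C^{\frac{3}{2}}$ ($H{\left(C \right)} = 3 C \sqrt{C} = 3 C^{\frac{3}{2}}$)
$\left(9 \left(-1\right) + H{\left(23 \right)}\right) \left(-283 - S{\left(F{\left(0,0 \right)} \right)}\right) = \left(9 \left(-1\right) + 3 \cdot 23^{\frac{3}{2}}\right) \left(-283 - \left(1 - \left(9 - 0\right)\right)\right) = \left(-9 + 3 \cdot 23 \sqrt{23}\right) \left(-283 - \left(1 - \left(9 + 0\right)\right)\right) = \left(-9 + 69 \sqrt{23}\right) \left(-283 - \left(1 - 9\right)\right) = \left(-9 + 69 \sqrt{23}\right) \left(-283 - -8\right) = \left(-9 + 69 \sqrt{23}\right) \left(-283 + 8\right) = \left(-9 + 69 \sqrt{23}\right) \left(-275\right) = 2475 - 18975 \sqrt{23}$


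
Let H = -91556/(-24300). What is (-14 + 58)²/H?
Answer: 11761200/22889 ≈ 513.84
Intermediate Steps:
H = 22889/6075 (H = -91556*(-1/24300) = 22889/6075 ≈ 3.7677)
(-14 + 58)²/H = (-14 + 58)²/(22889/6075) = 44²*(6075/22889) = 1936*(6075/22889) = 11761200/22889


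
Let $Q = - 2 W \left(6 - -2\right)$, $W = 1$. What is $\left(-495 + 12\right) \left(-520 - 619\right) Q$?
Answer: $-8802192$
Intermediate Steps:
$Q = -16$ ($Q = \left(-2\right) 1 \left(6 - -2\right) = - 2 \left(6 + 2\right) = \left(-2\right) 8 = -16$)
$\left(-495 + 12\right) \left(-520 - 619\right) Q = \left(-495 + 12\right) \left(-520 - 619\right) \left(-16\right) = \left(-483\right) \left(-1139\right) \left(-16\right) = 550137 \left(-16\right) = -8802192$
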